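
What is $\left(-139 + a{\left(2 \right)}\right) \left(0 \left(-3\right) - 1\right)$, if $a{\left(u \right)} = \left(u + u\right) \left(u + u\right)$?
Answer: $123$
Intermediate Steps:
$a{\left(u \right)} = 4 u^{2}$ ($a{\left(u \right)} = 2 u 2 u = 4 u^{2}$)
$\left(-139 + a{\left(2 \right)}\right) \left(0 \left(-3\right) - 1\right) = \left(-139 + 4 \cdot 2^{2}\right) \left(0 \left(-3\right) - 1\right) = \left(-139 + 4 \cdot 4\right) \left(0 - 1\right) = \left(-139 + 16\right) \left(-1\right) = \left(-123\right) \left(-1\right) = 123$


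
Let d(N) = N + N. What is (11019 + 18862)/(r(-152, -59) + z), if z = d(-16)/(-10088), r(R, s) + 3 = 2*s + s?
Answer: -37679941/226976 ≈ -166.01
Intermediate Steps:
d(N) = 2*N
r(R, s) = -3 + 3*s (r(R, s) = -3 + (2*s + s) = -3 + 3*s)
z = 4/1261 (z = (2*(-16))/(-10088) = -32*(-1/10088) = 4/1261 ≈ 0.0031721)
(11019 + 18862)/(r(-152, -59) + z) = (11019 + 18862)/((-3 + 3*(-59)) + 4/1261) = 29881/((-3 - 177) + 4/1261) = 29881/(-180 + 4/1261) = 29881/(-226976/1261) = 29881*(-1261/226976) = -37679941/226976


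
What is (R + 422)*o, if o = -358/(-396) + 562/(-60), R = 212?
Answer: -2655826/495 ≈ -5365.3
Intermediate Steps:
o = -4189/495 (o = -358*(-1/396) + 562*(-1/60) = 179/198 - 281/30 = -4189/495 ≈ -8.4626)
(R + 422)*o = (212 + 422)*(-4189/495) = 634*(-4189/495) = -2655826/495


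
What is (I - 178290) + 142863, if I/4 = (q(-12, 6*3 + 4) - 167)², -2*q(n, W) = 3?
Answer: 78142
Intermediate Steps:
q(n, W) = -3/2 (q(n, W) = -½*3 = -3/2)
I = 113569 (I = 4*(-3/2 - 167)² = 4*(-337/2)² = 4*(113569/4) = 113569)
(I - 178290) + 142863 = (113569 - 178290) + 142863 = -64721 + 142863 = 78142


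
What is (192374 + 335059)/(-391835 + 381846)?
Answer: -527433/9989 ≈ -52.801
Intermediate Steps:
(192374 + 335059)/(-391835 + 381846) = 527433/(-9989) = 527433*(-1/9989) = -527433/9989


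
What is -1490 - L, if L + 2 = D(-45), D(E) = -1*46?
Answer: -1442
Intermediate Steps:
D(E) = -46
L = -48 (L = -2 - 46 = -48)
-1490 - L = -1490 - 1*(-48) = -1490 + 48 = -1442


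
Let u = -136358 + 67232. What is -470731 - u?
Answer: -401605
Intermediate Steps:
u = -69126
-470731 - u = -470731 - 1*(-69126) = -470731 + 69126 = -401605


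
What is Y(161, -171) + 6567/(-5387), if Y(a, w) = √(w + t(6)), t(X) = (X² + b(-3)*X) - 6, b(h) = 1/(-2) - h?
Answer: -6567/5387 + 3*I*√14 ≈ -1.219 + 11.225*I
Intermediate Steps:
b(h) = -½ - h (b(h) = 1*(-½) - h = -½ - h)
t(X) = -6 + X² + 5*X/2 (t(X) = (X² + (-½ - 1*(-3))*X) - 6 = (X² + (-½ + 3)*X) - 6 = (X² + 5*X/2) - 6 = -6 + X² + 5*X/2)
Y(a, w) = √(45 + w) (Y(a, w) = √(w + (-6 + 6² + (5/2)*6)) = √(w + (-6 + 36 + 15)) = √(w + 45) = √(45 + w))
Y(161, -171) + 6567/(-5387) = √(45 - 171) + 6567/(-5387) = √(-126) + 6567*(-1/5387) = 3*I*√14 - 6567/5387 = -6567/5387 + 3*I*√14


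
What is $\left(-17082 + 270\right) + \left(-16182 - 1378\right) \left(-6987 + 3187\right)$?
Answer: $66711188$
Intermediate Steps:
$\left(-17082 + 270\right) + \left(-16182 - 1378\right) \left(-6987 + 3187\right) = -16812 - -66728000 = -16812 + 66728000 = 66711188$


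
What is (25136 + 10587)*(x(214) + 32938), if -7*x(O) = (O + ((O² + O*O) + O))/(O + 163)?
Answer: 3101876744726/2639 ≈ 1.1754e+9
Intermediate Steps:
x(O) = -(2*O + 2*O²)/(7*(163 + O)) (x(O) = -(O + ((O² + O*O) + O))/(7*(O + 163)) = -(O + ((O² + O²) + O))/(7*(163 + O)) = -(O + (2*O² + O))/(7*(163 + O)) = -(O + (O + 2*O²))/(7*(163 + O)) = -(2*O + 2*O²)/(7*(163 + O)))
(25136 + 10587)*(x(214) + 32938) = (25136 + 10587)*(-2*214*(1 + 214)/(1141 + 7*214) + 32938) = 35723*(-2*214*215/(1141 + 1498) + 32938) = 35723*(-2*214*215/2639 + 32938) = 35723*(-2*214*1/2639*215 + 32938) = 35723*(-92020/2639 + 32938) = 35723*(86831362/2639) = 3101876744726/2639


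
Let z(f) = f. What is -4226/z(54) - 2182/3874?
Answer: -4122338/52299 ≈ -78.823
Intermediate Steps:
-4226/z(54) - 2182/3874 = -4226/54 - 2182/3874 = -4226*1/54 - 2182*1/3874 = -2113/27 - 1091/1937 = -4122338/52299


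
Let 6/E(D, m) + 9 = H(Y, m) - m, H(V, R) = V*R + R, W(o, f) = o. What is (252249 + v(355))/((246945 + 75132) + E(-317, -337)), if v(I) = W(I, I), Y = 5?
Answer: 53488897/68199804 ≈ 0.78430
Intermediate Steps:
v(I) = I
H(V, R) = R + R*V (H(V, R) = R*V + R = R + R*V)
E(D, m) = 6/(-9 + 5*m) (E(D, m) = 6/(-9 + (m*(1 + 5) - m)) = 6/(-9 + (m*6 - m)) = 6/(-9 + (6*m - m)) = 6/(-9 + 5*m))
(252249 + v(355))/((246945 + 75132) + E(-317, -337)) = (252249 + 355)/((246945 + 75132) + 6/(-9 + 5*(-337))) = 252604/(322077 + 6/(-9 - 1685)) = 252604/(322077 + 6/(-1694)) = 252604/(322077 + 6*(-1/1694)) = 252604/(322077 - 3/847) = 252604/(272799216/847) = 252604*(847/272799216) = 53488897/68199804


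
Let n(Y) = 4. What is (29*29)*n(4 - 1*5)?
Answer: 3364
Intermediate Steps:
(29*29)*n(4 - 1*5) = (29*29)*4 = 841*4 = 3364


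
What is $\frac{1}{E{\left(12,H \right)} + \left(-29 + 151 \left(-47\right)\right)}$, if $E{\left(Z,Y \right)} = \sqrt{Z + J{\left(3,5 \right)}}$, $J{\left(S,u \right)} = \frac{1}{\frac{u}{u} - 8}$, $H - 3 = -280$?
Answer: $- \frac{49882}{355459049} - \frac{\sqrt{581}}{355459049} \approx -0.0001404$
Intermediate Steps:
$H = -277$ ($H = 3 - 280 = -277$)
$J{\left(S,u \right)} = - \frac{1}{7}$ ($J{\left(S,u \right)} = \frac{1}{1 - 8} = \frac{1}{-7} = - \frac{1}{7}$)
$E{\left(Z,Y \right)} = \sqrt{- \frac{1}{7} + Z}$ ($E{\left(Z,Y \right)} = \sqrt{Z - \frac{1}{7}} = \sqrt{- \frac{1}{7} + Z}$)
$\frac{1}{E{\left(12,H \right)} + \left(-29 + 151 \left(-47\right)\right)} = \frac{1}{\frac{\sqrt{-7 + 49 \cdot 12}}{7} + \left(-29 + 151 \left(-47\right)\right)} = \frac{1}{\frac{\sqrt{-7 + 588}}{7} - 7126} = \frac{1}{\frac{\sqrt{581}}{7} - 7126} = \frac{1}{-7126 + \frac{\sqrt{581}}{7}}$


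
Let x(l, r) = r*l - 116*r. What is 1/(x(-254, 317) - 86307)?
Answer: -1/203597 ≈ -4.9117e-6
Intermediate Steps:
x(l, r) = -116*r + l*r (x(l, r) = l*r - 116*r = -116*r + l*r)
1/(x(-254, 317) - 86307) = 1/(317*(-116 - 254) - 86307) = 1/(317*(-370) - 86307) = 1/(-117290 - 86307) = 1/(-203597) = -1/203597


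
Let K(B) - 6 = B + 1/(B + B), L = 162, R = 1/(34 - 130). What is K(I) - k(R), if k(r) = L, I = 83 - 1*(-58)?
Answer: -4229/282 ≈ -14.996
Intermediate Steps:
R = -1/96 (R = 1/(-96) = -1/96 ≈ -0.010417)
I = 141 (I = 83 + 58 = 141)
k(r) = 162
K(B) = 6 + B + 1/(2*B) (K(B) = 6 + (B + 1/(B + B)) = 6 + (B + 1/(2*B)) = 6 + B + 1/(2*B))
K(I) - k(R) = (6 + 141 + (1/2)/141) - 1*162 = (6 + 141 + (1/2)*(1/141)) - 162 = (6 + 141 + 1/282) - 162 = 41455/282 - 162 = -4229/282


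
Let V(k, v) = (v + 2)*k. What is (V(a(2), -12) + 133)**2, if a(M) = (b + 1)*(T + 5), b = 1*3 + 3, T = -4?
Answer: 3969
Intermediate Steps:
b = 6 (b = 3 + 3 = 6)
a(M) = 7 (a(M) = (6 + 1)*(-4 + 5) = 7*1 = 7)
V(k, v) = k*(2 + v) (V(k, v) = (2 + v)*k = k*(2 + v))
(V(a(2), -12) + 133)**2 = (7*(2 - 12) + 133)**2 = (7*(-10) + 133)**2 = (-70 + 133)**2 = 63**2 = 3969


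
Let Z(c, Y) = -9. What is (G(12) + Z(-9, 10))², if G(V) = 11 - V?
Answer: 100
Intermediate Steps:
(G(12) + Z(-9, 10))² = ((11 - 1*12) - 9)² = ((11 - 12) - 9)² = (-1 - 9)² = (-10)² = 100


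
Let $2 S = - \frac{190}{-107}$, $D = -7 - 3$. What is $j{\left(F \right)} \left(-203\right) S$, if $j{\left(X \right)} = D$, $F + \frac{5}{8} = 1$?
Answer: $\frac{192850}{107} \approx 1802.3$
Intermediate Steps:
$F = \frac{3}{8}$ ($F = - \frac{5}{8} + 1 = \frac{3}{8} \approx 0.375$)
$D = -10$
$j{\left(X \right)} = -10$
$S = \frac{95}{107}$ ($S = \frac{\left(-190\right) \frac{1}{-107}}{2} = \frac{\left(-190\right) \left(- \frac{1}{107}\right)}{2} = \frac{1}{2} \cdot \frac{190}{107} = \frac{95}{107} \approx 0.88785$)
$j{\left(F \right)} \left(-203\right) S = \left(-10\right) \left(-203\right) \frac{95}{107} = 2030 \cdot \frac{95}{107} = \frac{192850}{107}$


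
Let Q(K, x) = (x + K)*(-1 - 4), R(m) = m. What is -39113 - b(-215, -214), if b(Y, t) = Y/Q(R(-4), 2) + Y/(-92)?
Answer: -3596633/92 ≈ -39094.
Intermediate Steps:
Q(K, x) = -5*K - 5*x (Q(K, x) = (K + x)*(-5) = -5*K - 5*x)
b(Y, t) = 41*Y/460 (b(Y, t) = Y/(-5*(-4) - 5*2) + Y/(-92) = Y/(20 - 10) + Y*(-1/92) = Y/10 - Y/92 = 41*Y/460)
-39113 - b(-215, -214) = -39113 - 41*(-215)/460 = -39113 - 1*(-1763/92) = -39113 + 1763/92 = -3596633/92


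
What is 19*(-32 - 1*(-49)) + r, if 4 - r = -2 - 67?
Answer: 396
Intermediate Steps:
r = 73 (r = 4 - (-2 - 67) = 4 - 1*(-69) = 4 + 69 = 73)
19*(-32 - 1*(-49)) + r = 19*(-32 - 1*(-49)) + 73 = 19*(-32 + 49) + 73 = 19*17 + 73 = 323 + 73 = 396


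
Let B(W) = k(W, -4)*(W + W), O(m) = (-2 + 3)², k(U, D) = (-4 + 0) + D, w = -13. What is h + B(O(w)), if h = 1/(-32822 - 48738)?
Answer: -1304961/81560 ≈ -16.000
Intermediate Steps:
k(U, D) = -4 + D
O(m) = 1 (O(m) = 1² = 1)
B(W) = -16*W (B(W) = (-4 - 4)*(W + W) = -16*W)
h = -1/81560 (h = 1/(-81560) = -1/81560 ≈ -1.2261e-5)
h + B(O(w)) = -1/81560 - 16*1 = -1/81560 - 16 = -1304961/81560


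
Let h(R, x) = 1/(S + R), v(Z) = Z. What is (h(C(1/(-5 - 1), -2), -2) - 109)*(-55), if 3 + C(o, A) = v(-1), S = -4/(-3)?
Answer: 48125/8 ≈ 6015.6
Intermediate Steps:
S = 4/3 (S = -4*(-⅓) = 4/3 ≈ 1.3333)
C(o, A) = -4 (C(o, A) = -3 - 1 = -4)
h(R, x) = 1/(4/3 + R)
(h(C(1/(-5 - 1), -2), -2) - 109)*(-55) = (3/(4 + 3*(-4)) - 109)*(-55) = (3/(4 - 12) - 109)*(-55) = (3/(-8) - 109)*(-55) = (3*(-⅛) - 109)*(-55) = (-3/8 - 109)*(-55) = -875/8*(-55) = 48125/8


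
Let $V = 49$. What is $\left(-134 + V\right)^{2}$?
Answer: $7225$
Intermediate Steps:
$\left(-134 + V\right)^{2} = \left(-134 + 49\right)^{2} = \left(-85\right)^{2} = 7225$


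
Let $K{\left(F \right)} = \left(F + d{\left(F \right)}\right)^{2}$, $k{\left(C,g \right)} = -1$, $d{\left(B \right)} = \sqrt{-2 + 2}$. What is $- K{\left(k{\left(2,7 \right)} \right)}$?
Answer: $-1$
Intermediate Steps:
$d{\left(B \right)} = 0$ ($d{\left(B \right)} = \sqrt{0} = 0$)
$K{\left(F \right)} = F^{2}$ ($K{\left(F \right)} = \left(F + 0\right)^{2} = F^{2}$)
$- K{\left(k{\left(2,7 \right)} \right)} = - \left(-1\right)^{2} = \left(-1\right) 1 = -1$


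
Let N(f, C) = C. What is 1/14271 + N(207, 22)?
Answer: 313963/14271 ≈ 22.000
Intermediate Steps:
1/14271 + N(207, 22) = 1/14271 + 22 = 313963/14271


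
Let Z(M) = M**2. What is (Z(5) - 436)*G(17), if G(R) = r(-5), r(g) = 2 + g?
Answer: 1233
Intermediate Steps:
G(R) = -3 (G(R) = 2 - 5 = -3)
(Z(5) - 436)*G(17) = (5**2 - 436)*(-3) = (25 - 436)*(-3) = -411*(-3) = 1233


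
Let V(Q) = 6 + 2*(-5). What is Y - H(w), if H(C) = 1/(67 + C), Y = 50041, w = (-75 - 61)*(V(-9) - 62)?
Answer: 452520762/9043 ≈ 50041.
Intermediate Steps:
V(Q) = -4 (V(Q) = 6 - 10 = -4)
w = 8976 (w = (-75 - 61)*(-4 - 62) = -136*(-66) = 8976)
Y - H(w) = 50041 - 1/(67 + 8976) = 50041 - 1/9043 = 452520762/9043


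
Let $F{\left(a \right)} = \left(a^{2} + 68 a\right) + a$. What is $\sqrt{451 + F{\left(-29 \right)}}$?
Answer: $i \sqrt{709} \approx 26.627 i$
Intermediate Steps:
$F{\left(a \right)} = a^{2} + 69 a$
$\sqrt{451 + F{\left(-29 \right)}} = \sqrt{451 - 29 \left(69 - 29\right)} = \sqrt{451 - 1160} = \sqrt{-709} = i \sqrt{709}$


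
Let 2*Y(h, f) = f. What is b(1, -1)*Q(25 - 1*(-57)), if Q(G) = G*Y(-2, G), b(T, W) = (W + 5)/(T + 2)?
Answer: 13448/3 ≈ 4482.7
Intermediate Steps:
b(T, W) = (5 + W)/(2 + T)
Y(h, f) = f/2
Q(G) = G²/2 (Q(G) = G*(G/2) = G²/2)
b(1, -1)*Q(25 - 1*(-57)) = ((5 - 1)/(2 + 1))*((25 - 1*(-57))²/2) = (4/3)*((25 + 57)²/2) = ((⅓)*4)*((½)*82²) = 4*((½)*6724)/3 = (4/3)*3362 = 13448/3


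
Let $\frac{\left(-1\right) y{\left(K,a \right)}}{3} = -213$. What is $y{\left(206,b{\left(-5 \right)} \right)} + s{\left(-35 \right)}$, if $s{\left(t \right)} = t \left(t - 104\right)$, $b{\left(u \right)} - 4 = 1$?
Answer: $5504$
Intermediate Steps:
$b{\left(u \right)} = 5$ ($b{\left(u \right)} = 4 + 1 = 5$)
$y{\left(K,a \right)} = 639$ ($y{\left(K,a \right)} = \left(-3\right) \left(-213\right) = 639$)
$s{\left(t \right)} = t \left(-104 + t\right)$
$y{\left(206,b{\left(-5 \right)} \right)} + s{\left(-35 \right)} = 639 - 35 \left(-104 - 35\right) = 639 - -4865 = 639 + 4865 = 5504$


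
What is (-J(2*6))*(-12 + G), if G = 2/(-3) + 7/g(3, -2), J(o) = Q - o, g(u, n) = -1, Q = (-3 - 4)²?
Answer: 2183/3 ≈ 727.67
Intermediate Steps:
Q = 49 (Q = (-7)² = 49)
J(o) = 49 - o
G = -23/3 (G = 2/(-3) + 7/(-1) = 2*(-⅓) + 7*(-1) = -⅔ - 7 = -23/3 ≈ -7.6667)
(-J(2*6))*(-12 + G) = (-(49 - 2*6))*(-12 - 23/3) = -(49 - 1*12)*(-59/3) = -(49 - 12)*(-59/3) = -1*37*(-59/3) = -37*(-59/3) = 2183/3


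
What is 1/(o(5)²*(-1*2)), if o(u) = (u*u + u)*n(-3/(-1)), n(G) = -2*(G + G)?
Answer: -1/259200 ≈ -3.8580e-6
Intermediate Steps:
n(G) = -4*G
o(u) = -12*u - 12*u² (o(u) = (u*u + u)*(-(-12)/(-1)) = (u² + u)*(-(-12)*(-1)) = (u + u²)*(-4*3) = (u + u²)*(-12) = -12*u - 12*u²)
1/(o(5)²*(-1*2)) = 1/((-12*5*(1 + 5))²*(-1*2)) = 1/((-12*5*6)²*(-2)) = 1/((-360)²*(-2)) = 1/(129600*(-2)) = 1/(-259200) = -1/259200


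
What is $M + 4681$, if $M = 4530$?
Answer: $9211$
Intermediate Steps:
$M + 4681 = 4530 + 4681 = 9211$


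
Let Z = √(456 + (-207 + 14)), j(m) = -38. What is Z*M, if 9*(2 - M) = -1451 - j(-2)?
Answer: 159*√263 ≈ 2578.5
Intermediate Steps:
M = 159 (M = 2 - (-1451 - 1*(-38))/9 = 2 - (-1451 + 38)/9 = 2 - ⅑*(-1413) = 2 + 157 = 159)
Z = √263 (Z = √(456 - 193) = √263 ≈ 16.217)
Z*M = √263*159 = 159*√263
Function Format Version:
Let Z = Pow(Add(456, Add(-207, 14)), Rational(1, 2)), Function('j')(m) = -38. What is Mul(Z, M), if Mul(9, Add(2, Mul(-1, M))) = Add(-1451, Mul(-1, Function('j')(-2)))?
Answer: Mul(159, Pow(263, Rational(1, 2))) ≈ 2578.5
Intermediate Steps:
M = 159 (M = Add(2, Mul(Rational(-1, 9), Add(-1451, Mul(-1, -38)))) = Add(2, Mul(Rational(-1, 9), Add(-1451, 38))) = Add(2, Mul(Rational(-1, 9), -1413)) = Add(2, 157) = 159)
Z = Pow(263, Rational(1, 2)) (Z = Pow(Add(456, -193), Rational(1, 2)) = Pow(263, Rational(1, 2)) ≈ 16.217)
Mul(Z, M) = Mul(Pow(263, Rational(1, 2)), 159) = Mul(159, Pow(263, Rational(1, 2)))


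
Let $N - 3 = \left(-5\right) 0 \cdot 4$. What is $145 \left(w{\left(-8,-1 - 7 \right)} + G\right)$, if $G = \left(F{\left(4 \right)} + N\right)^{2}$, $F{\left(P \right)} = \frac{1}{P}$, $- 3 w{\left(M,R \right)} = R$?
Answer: $\frac{92075}{48} \approx 1918.2$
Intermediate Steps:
$N = 3$ ($N = 3 + \left(-5\right) 0 \cdot 4 = 3 + 0 \cdot 4 = 3 + 0 = 3$)
$w{\left(M,R \right)} = - \frac{R}{3}$
$G = \frac{169}{16}$ ($G = \left(\frac{1}{4} + 3\right)^{2} = \left(\frac{13}{4}\right)^{2} = \frac{169}{16} \approx 10.563$)
$145 \left(w{\left(-8,-1 - 7 \right)} + G\right) = 145 \left(- \frac{-1 - 7}{3} + \frac{169}{16}\right) = 145 \left(\left(- \frac{1}{3}\right) \left(-8\right) + \frac{169}{16}\right) = 145 \left(\frac{8}{3} + \frac{169}{16}\right) = 145 \cdot \frac{635}{48} = \frac{92075}{48}$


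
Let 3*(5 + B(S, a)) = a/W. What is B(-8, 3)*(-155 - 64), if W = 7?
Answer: 7446/7 ≈ 1063.7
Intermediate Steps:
B(S, a) = -5 + a/21 (B(S, a) = -5 + (a/7)/3 = -5 + a/21)
B(-8, 3)*(-155 - 64) = (-5 + (1/21)*3)*(-155 - 64) = (-5 + ⅐)*(-219) = -34/7*(-219) = 7446/7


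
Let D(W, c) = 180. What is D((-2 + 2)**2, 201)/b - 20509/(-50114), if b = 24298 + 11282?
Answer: 12312179/29717602 ≈ 0.41431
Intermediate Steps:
b = 35580
D((-2 + 2)**2, 201)/b - 20509/(-50114) = 180/35580 - 20509/(-50114) = 180*(1/35580) - 20509*(-1/50114) = 3/593 + 20509/50114 = 12312179/29717602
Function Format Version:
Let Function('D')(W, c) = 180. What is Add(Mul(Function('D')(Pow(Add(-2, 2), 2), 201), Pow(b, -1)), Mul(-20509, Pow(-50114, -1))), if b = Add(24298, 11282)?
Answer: Rational(12312179, 29717602) ≈ 0.41431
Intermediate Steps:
b = 35580
Add(Mul(Function('D')(Pow(Add(-2, 2), 2), 201), Pow(b, -1)), Mul(-20509, Pow(-50114, -1))) = Add(Mul(180, Pow(35580, -1)), Mul(-20509, Pow(-50114, -1))) = Add(Mul(180, Rational(1, 35580)), Mul(-20509, Rational(-1, 50114))) = Add(Rational(3, 593), Rational(20509, 50114)) = Rational(12312179, 29717602)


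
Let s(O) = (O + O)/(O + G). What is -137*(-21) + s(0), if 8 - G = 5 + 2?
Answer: 2877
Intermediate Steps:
G = 1 (G = 8 - (5 + 2) = 8 - 1*7 = 8 - 7 = 1)
s(O) = 2*O/(1 + O) (s(O) = (O + O)/(O + 1) = (2*O)/(1 + O) = 2*O/(1 + O))
-137*(-21) + s(0) = -137*(-21) + 2*0/(1 + 0) = 2877 + 2*0/1 = 2877 + 2*0*1 = 2877 + 0 = 2877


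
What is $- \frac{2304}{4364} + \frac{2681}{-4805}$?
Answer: $- \frac{5692651}{5242255} \approx -1.0859$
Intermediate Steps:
$- \frac{2304}{4364} + \frac{2681}{-4805} = \left(-2304\right) \frac{1}{4364} + 2681 \left(- \frac{1}{4805}\right) = - \frac{576}{1091} - \frac{2681}{4805} = - \frac{5692651}{5242255}$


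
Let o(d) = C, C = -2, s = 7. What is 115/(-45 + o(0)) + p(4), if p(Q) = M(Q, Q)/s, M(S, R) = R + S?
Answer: -429/329 ≈ -1.3040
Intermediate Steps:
o(d) = -2
p(Q) = 2*Q/7 (p(Q) = (Q + Q)/7 = (2*Q)*(⅐) = 2*Q/7)
115/(-45 + o(0)) + p(4) = 115/(-45 - 2) + (2/7)*4 = 115/(-47) + 8/7 = -1/47*115 + 8/7 = -115/47 + 8/7 = -429/329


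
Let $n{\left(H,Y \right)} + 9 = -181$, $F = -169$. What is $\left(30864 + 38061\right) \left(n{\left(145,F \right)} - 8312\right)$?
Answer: $-586000350$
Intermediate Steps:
$n{\left(H,Y \right)} = -190$ ($n{\left(H,Y \right)} = -9 - 181 = -190$)
$\left(30864 + 38061\right) \left(n{\left(145,F \right)} - 8312\right) = \left(30864 + 38061\right) \left(-190 - 8312\right) = 68925 \left(-8502\right) = -586000350$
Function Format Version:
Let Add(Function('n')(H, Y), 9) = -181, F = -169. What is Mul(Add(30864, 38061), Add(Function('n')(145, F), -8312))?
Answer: -586000350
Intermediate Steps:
Function('n')(H, Y) = -190 (Function('n')(H, Y) = Add(-9, -181) = -190)
Mul(Add(30864, 38061), Add(Function('n')(145, F), -8312)) = Mul(Add(30864, 38061), Add(-190, -8312)) = Mul(68925, -8502) = -586000350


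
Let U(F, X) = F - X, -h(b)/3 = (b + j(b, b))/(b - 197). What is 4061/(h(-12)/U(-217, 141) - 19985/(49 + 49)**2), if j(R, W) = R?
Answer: -208442569412/106759013 ≈ -1952.5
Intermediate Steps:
h(b) = -6*b/(-197 + b) (h(b) = -3*(b + b)/(b - 197) = -3*2*b/(-197 + b) = -6*b/(-197 + b))
4061/(h(-12)/U(-217, 141) - 19985/(49 + 49)**2) = 4061/((-6*(-12)/(-197 - 12))/(-217 - 1*141) - 19985/(49 + 49)**2) = 4061/((-6*(-12)/(-209))/(-217 - 141) - 19985/(98**2)) = 4061/(-6*(-12)*(-1/209)/(-358) - 19985/9604) = 4061/(-72/209*(-1/358) - 19985*1/9604) = 4061/(36/37411 - 2855/1372) = 4061/(-106759013/51327892) = 4061*(-51327892/106759013) = -208442569412/106759013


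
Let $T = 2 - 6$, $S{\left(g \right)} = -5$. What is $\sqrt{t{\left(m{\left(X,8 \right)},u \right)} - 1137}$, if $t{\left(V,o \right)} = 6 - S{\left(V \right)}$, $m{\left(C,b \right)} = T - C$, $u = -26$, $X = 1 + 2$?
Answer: $i \sqrt{1126} \approx 33.556 i$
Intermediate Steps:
$X = 3$
$T = -4$ ($T = 2 - 6 = -4$)
$m{\left(C,b \right)} = -4 - C$
$t{\left(V,o \right)} = 11$ ($t{\left(V,o \right)} = 6 - -5 = 6 + 5 = 11$)
$\sqrt{t{\left(m{\left(X,8 \right)},u \right)} - 1137} = \sqrt{11 - 1137} = \sqrt{-1126} = i \sqrt{1126}$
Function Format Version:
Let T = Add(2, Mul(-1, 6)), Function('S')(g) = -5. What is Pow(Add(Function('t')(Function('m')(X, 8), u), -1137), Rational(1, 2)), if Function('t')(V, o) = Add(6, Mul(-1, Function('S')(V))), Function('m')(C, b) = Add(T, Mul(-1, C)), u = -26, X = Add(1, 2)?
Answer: Mul(I, Pow(1126, Rational(1, 2))) ≈ Mul(33.556, I)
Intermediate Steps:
X = 3
T = -4 (T = Add(2, -6) = -4)
Function('m')(C, b) = Add(-4, Mul(-1, C))
Function('t')(V, o) = 11 (Function('t')(V, o) = Add(6, Mul(-1, -5)) = Add(6, 5) = 11)
Pow(Add(Function('t')(Function('m')(X, 8), u), -1137), Rational(1, 2)) = Pow(Add(11, -1137), Rational(1, 2)) = Pow(-1126, Rational(1, 2)) = Mul(I, Pow(1126, Rational(1, 2)))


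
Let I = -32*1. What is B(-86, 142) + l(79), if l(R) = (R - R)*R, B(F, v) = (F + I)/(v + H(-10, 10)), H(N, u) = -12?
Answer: -59/65 ≈ -0.90769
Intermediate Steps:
I = -32
B(F, v) = (-32 + F)/(-12 + v) (B(F, v) = (F - 32)/(v - 12) = (-32 + F)/(-12 + v))
l(R) = 0 (l(R) = 0*R = 0)
B(-86, 142) + l(79) = (-32 - 86)/(-12 + 142) + 0 = -118/130 + 0 = (1/130)*(-118) + 0 = -59/65 + 0 = -59/65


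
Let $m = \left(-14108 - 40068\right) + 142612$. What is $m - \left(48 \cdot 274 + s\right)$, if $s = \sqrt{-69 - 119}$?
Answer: $75284 - 2 i \sqrt{47} \approx 75284.0 - 13.711 i$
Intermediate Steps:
$m = 88436$ ($m = -54176 + 142612 = 88436$)
$s = 2 i \sqrt{47}$ ($s = \sqrt{-188} = 2 i \sqrt{47} \approx 13.711 i$)
$m - \left(48 \cdot 274 + s\right) = 88436 - \left(48 \cdot 274 + 2 i \sqrt{47}\right) = 88436 - \left(13152 + 2 i \sqrt{47}\right) = 75284 - 2 i \sqrt{47}$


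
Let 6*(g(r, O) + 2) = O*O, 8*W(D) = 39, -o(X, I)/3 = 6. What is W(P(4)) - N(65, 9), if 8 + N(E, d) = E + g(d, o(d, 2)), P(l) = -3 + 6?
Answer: -833/8 ≈ -104.13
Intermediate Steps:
P(l) = 3
o(X, I) = -18 (o(X, I) = -3*6 = -18)
W(D) = 39/8 (W(D) = (⅛)*39 = 39/8)
g(r, O) = -2 + O²/6 (g(r, O) = -2 + (O*O)/6 = -2 + O²/6)
N(E, d) = 44 + E (N(E, d) = -8 + (E + (-2 + (⅙)*(-18)²)) = -8 + (E + (-2 + (⅙)*324)) = -8 + (E + (-2 + 54)) = -8 + (E + 52) = -8 + (52 + E) = 44 + E)
W(P(4)) - N(65, 9) = 39/8 - (44 + 65) = 39/8 - 1*109 = 39/8 - 109 = -833/8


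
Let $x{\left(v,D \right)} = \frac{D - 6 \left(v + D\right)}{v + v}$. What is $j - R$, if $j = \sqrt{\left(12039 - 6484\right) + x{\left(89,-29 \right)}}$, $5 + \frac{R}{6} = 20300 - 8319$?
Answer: $-71856 + \frac{\sqrt{175935378}}{178} \approx -71782.0$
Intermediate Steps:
$R = 71856$ ($R = -30 + 6 \left(20300 - 8319\right) = -30 + 6 \cdot 11981 = -30 + 71886 = 71856$)
$x{\left(v,D \right)} = \frac{- 6 v - 5 D}{2 v}$ ($x{\left(v,D \right)} = \frac{D - 6 \left(D + v\right)}{2 v} = \left(D - \left(6 D + 6 v\right)\right) \frac{1}{2 v} = \left(- 6 v - 5 D\right) \frac{1}{2 v} = \frac{- 6 v - 5 D}{2 v}$)
$j = \frac{\sqrt{175935378}}{178}$ ($j = \sqrt{\left(12039 - 6484\right) - \left(3 - \frac{145}{2 \cdot 89}\right)} = \sqrt{5555 - \left(3 - \frac{145}{178}\right)} = \sqrt{5555 + \left(-3 + \frac{145}{178}\right)} = \sqrt{5555 - \frac{389}{178}} = \sqrt{\frac{988401}{178}} = \frac{\sqrt{175935378}}{178} \approx 74.517$)
$j - R = \frac{\sqrt{175935378}}{178} - 71856 = -71856 + \frac{\sqrt{175935378}}{178}$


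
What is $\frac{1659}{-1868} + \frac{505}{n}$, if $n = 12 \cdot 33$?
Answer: $\frac{35797}{92466} \approx 0.38714$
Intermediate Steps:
$n = 396$
$\frac{1659}{-1868} + \frac{505}{n} = \frac{1659}{-1868} + \frac{505}{396} = 1659 \left(- \frac{1}{1868}\right) + 505 \cdot \frac{1}{396} = - \frac{1659}{1868} + \frac{505}{396} = \frac{35797}{92466}$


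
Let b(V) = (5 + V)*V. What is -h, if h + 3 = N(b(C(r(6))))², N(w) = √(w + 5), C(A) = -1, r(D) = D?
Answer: 2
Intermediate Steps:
b(V) = V*(5 + V)
N(w) = √(5 + w)
h = -2 (h = -3 + (√(5 - (5 - 1)))² = -3 + (√(5 - 1*4))² = -3 + (√(5 - 4))² = -3 + (√1)² = -3 + 1² = -3 + 1 = -2)
-h = -1*(-2) = 2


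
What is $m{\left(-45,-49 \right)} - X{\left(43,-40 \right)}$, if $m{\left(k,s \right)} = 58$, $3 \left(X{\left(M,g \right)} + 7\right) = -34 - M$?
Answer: $\frac{272}{3} \approx 90.667$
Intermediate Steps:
$X{\left(M,g \right)} = - \frac{55}{3} - \frac{M}{3}$ ($X{\left(M,g \right)} = -7 + \frac{-34 - M}{3} = -7 - \left(\frac{34}{3} + \frac{M}{3}\right) = - \frac{55}{3} - \frac{M}{3}$)
$m{\left(-45,-49 \right)} - X{\left(43,-40 \right)} = 58 - \left(- \frac{55}{3} - \frac{43}{3}\right) = 58 - - \frac{98}{3} = 58 + \frac{98}{3} = \frac{272}{3}$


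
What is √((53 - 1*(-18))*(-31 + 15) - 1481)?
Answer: I*√2617 ≈ 51.157*I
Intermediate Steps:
√((53 - 1*(-18))*(-31 + 15) - 1481) = √((53 + 18)*(-16) - 1481) = √(71*(-16) - 1481) = √(-1136 - 1481) = √(-2617) = I*√2617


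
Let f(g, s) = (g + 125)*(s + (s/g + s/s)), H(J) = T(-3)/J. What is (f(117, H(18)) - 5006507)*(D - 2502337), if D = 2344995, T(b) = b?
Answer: 276483453947206/351 ≈ 7.8770e+11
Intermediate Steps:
H(J) = -3/J
f(g, s) = (125 + g)*(1 + s + s/g) (f(g, s) = (125 + g)*(s + (s/g + 1)) = (125 + g)*(s + (1 + s/g)) = (125 + g)*(1 + s + s/g))
(f(117, H(18)) - 5006507)*(D - 2502337) = ((125 + 117 + 126*(-3/18) + 117*(-3/18) + 125*(-3/18)/117) - 5006507)*(2344995 - 2502337) = ((125 + 117 + 126*(-3*1/18) + 117*(-3*1/18) + 125*(-3*1/18)*(1/117)) - 5006507)*(-157342) = ((125 + 117 + 126*(-1/6) + 117*(-1/6) + 125*(-1/6)*(1/117)) - 5006507)*(-157342) = ((125 + 117 - 21 - 39/2 - 125/702) - 5006507)*(-157342) = (70664/351 - 5006507)*(-157342) = -1757213293/351*(-157342) = 276483453947206/351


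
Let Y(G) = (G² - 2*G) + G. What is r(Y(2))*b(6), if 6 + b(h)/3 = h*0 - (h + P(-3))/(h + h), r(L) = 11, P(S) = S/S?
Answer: -869/4 ≈ -217.25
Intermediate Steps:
P(S) = 1
Y(G) = G² - G
b(h) = -18 - 3*(1 + h)/(2*h) (b(h) = -18 + 3*(h*0 - (h + 1)/(h + h)) = -18 + 3*(0 - (1 + h)/(2*h)) = -18 + 3*(-(1 + h)/(2*h)) = -18 - 3*(1 + h)/(2*h))
r(Y(2))*b(6) = 11*((3/2)*(-1 - 13*6)/6) = 11*((3/2)*(⅙)*(-1 - 78)) = 11*((3/2)*(⅙)*(-79)) = 11*(-79/4) = -869/4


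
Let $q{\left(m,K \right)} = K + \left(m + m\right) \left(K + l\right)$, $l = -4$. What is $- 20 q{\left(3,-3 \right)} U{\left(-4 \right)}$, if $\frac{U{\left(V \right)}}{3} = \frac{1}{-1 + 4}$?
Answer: $900$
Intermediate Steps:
$q{\left(m,K \right)} = K + 2 m \left(-4 + K\right)$ ($q{\left(m,K \right)} = K + \left(m + m\right) \left(K - 4\right) = K + 2 m \left(-4 + K\right)$)
$U{\left(V \right)} = 1$ ($U{\left(V \right)} = \frac{3}{-1 + 4} = \frac{3}{3} = 3 \cdot \frac{1}{3} = 1$)
$- 20 q{\left(3,-3 \right)} U{\left(-4 \right)} = - 20 \left(-3 - 24 + 2 \left(-3\right) 3\right) 1 = - 20 \left(-3 - 24 - 18\right) 1 = \left(-20\right) \left(-45\right) 1 = 900 \cdot 1 = 900$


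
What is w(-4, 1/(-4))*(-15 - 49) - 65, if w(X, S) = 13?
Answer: -897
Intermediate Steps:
w(-4, 1/(-4))*(-15 - 49) - 65 = 13*(-15 - 49) - 65 = 13*(-64) - 65 = -832 - 65 = -897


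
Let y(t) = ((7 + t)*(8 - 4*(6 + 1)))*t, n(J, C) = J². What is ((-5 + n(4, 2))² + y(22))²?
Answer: 159744321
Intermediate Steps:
y(t) = t*(-140 - 20*t) (y(t) = ((7 + t)*(8 - 4*7))*t = ((7 + t)*(8 - 28))*t = ((7 + t)*(-20))*t = (-140 - 20*t)*t = t*(-140 - 20*t))
((-5 + n(4, 2))² + y(22))² = ((-5 + 4²)² - 20*22*(7 + 22))² = ((-5 + 16)² - 20*22*29)² = (11² - 12760)² = (121 - 12760)² = (-12639)² = 159744321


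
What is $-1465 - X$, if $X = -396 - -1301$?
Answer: $-2370$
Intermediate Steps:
$X = 905$ ($X = -396 + 1301 = 905$)
$-1465 - X = -1465 - 905 = -2370$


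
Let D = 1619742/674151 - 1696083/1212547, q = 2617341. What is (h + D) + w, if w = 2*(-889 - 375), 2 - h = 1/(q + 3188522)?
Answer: -570642313252723560300/225997301449968391 ≈ -2525.0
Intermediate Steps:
h = 11611725/5805863 (h = 2 - 1/(2617341 + 3188522) = 2 - 1/5805863 = 11611725/5805863 ≈ 2.0000)
w = -2528 (w = 2*(-1264) = -2528)
D = 273532417447/272479924199 (D = 1619742*(1/674151) - 1696083*1/1212547 = 539914/224717 - 1696083/1212547 = 273532417447/272479924199 ≈ 1.0039)
(h + D) + w = (11611725/5805863 + 273532417447/272479924199) - 2528 = 678864812796532148/225997301449968391 - 2528 = -570642313252723560300/225997301449968391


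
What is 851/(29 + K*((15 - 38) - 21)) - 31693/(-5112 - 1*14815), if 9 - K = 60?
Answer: 88996066/45294071 ≈ 1.9648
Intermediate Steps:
K = -51 (K = 9 - 1*60 = 9 - 60 = -51)
851/(29 + K*((15 - 38) - 21)) - 31693/(-5112 - 1*14815) = 851/(29 - 51*((15 - 38) - 21)) - 31693/(-5112 - 1*14815) = 851/(29 - 51*(-23 - 21)) - 31693/(-5112 - 14815) = 851/(29 - 51*(-44)) - 31693/(-19927) = 851/(29 + 2244) - 31693*(-1/19927) = 851/2273 + 31693/19927 = 88996066/45294071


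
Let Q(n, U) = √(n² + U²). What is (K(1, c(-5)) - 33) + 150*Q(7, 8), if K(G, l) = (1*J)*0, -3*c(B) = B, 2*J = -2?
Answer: -33 + 150*√113 ≈ 1561.5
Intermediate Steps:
J = -1 (J = (½)*(-2) = -1)
c(B) = -B/3
K(G, l) = 0 (K(G, l) = (1*(-1))*0 = -1*0 = 0)
Q(n, U) = √(U² + n²)
(K(1, c(-5)) - 33) + 150*Q(7, 8) = (0 - 33) + 150*√(8² + 7²) = -33 + 150*√(64 + 49) = -33 + 150*√113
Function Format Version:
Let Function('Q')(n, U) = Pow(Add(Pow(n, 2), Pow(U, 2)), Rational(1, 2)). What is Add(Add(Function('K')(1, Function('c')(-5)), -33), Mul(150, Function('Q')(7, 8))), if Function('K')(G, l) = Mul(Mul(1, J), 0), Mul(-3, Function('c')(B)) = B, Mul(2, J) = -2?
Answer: Add(-33, Mul(150, Pow(113, Rational(1, 2)))) ≈ 1561.5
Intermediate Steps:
J = -1 (J = Mul(Rational(1, 2), -2) = -1)
Function('c')(B) = Mul(Rational(-1, 3), B)
Function('K')(G, l) = 0 (Function('K')(G, l) = Mul(Mul(1, -1), 0) = Mul(-1, 0) = 0)
Function('Q')(n, U) = Pow(Add(Pow(U, 2), Pow(n, 2)), Rational(1, 2))
Add(Add(Function('K')(1, Function('c')(-5)), -33), Mul(150, Function('Q')(7, 8))) = Add(Add(0, -33), Mul(150, Pow(Add(Pow(8, 2), Pow(7, 2)), Rational(1, 2)))) = Add(-33, Mul(150, Pow(Add(64, 49), Rational(1, 2)))) = Add(-33, Mul(150, Pow(113, Rational(1, 2))))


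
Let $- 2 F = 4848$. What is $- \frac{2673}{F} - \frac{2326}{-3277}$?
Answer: $\frac{4799215}{2647816} \approx 1.8125$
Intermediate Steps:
$F = -2424$ ($F = \left(- \frac{1}{2}\right) 4848 = -2424$)
$- \frac{2673}{F} - \frac{2326}{-3277} = - \frac{2673}{-2424} - \frac{2326}{-3277} = \left(-2673\right) \left(- \frac{1}{2424}\right) - - \frac{2326}{3277} = \frac{891}{808} + \frac{2326}{3277} = \frac{4799215}{2647816}$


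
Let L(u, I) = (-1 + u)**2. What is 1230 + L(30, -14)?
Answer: 2071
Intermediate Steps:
1230 + L(30, -14) = 1230 + (-1 + 30)**2 = 1230 + 29**2 = 1230 + 841 = 2071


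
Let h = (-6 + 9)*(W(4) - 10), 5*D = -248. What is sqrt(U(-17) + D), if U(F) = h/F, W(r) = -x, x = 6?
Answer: 2*I*sqrt(84490)/85 ≈ 6.8393*I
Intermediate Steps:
D = -248/5 (D = (1/5)*(-248) = -248/5 ≈ -49.600)
W(r) = -6 (W(r) = -1*6 = -6)
h = -48 (h = (-6 + 9)*(-6 - 10) = 3*(-16) = -48)
U(F) = -48/F
sqrt(U(-17) + D) = sqrt(-48/(-17) - 248/5) = sqrt(-48*(-1/17) - 248/5) = sqrt(48/17 - 248/5) = sqrt(-3976/85) = 2*I*sqrt(84490)/85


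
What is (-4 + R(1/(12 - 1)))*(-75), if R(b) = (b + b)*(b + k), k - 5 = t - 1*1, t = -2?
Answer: 32850/121 ≈ 271.49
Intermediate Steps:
k = 2 (k = 5 + (-2 - 1*1) = 5 + (-2 - 1) = 5 - 3 = 2)
R(b) = 2*b*(2 + b) (R(b) = (b + b)*(b + 2) = (2*b)*(2 + b) = 2*b*(2 + b))
(-4 + R(1/(12 - 1)))*(-75) = (-4 + 2*(2 + 1/(12 - 1))/(12 - 1))*(-75) = (-4 + 2*(2 + 1/11)/11)*(-75) = (-4 + 2*(1/11)*(2 + 1/11))*(-75) = (-4 + 2*(1/11)*(23/11))*(-75) = (-4 + 46/121)*(-75) = -438/121*(-75) = 32850/121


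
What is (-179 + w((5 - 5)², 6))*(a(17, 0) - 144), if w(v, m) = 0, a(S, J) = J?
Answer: 25776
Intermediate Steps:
(-179 + w((5 - 5)², 6))*(a(17, 0) - 144) = (-179 + 0)*(0 - 144) = -179*(-144) = 25776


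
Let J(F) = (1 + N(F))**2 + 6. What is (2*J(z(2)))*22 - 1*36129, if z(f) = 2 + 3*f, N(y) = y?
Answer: -32301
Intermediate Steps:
J(F) = 6 + (1 + F)**2 (J(F) = (1 + F)**2 + 6 = 6 + (1 + F)**2)
(2*J(z(2)))*22 - 1*36129 = (2*(6 + (1 + (2 + 3*2))**2))*22 - 1*36129 = (2*(6 + (1 + (2 + 6))**2))*22 - 36129 = (2*(6 + (1 + 8)**2))*22 - 36129 = (2*(6 + 9**2))*22 - 36129 = (2*(6 + 81))*22 - 36129 = (2*87)*22 - 36129 = 174*22 - 36129 = 3828 - 36129 = -32301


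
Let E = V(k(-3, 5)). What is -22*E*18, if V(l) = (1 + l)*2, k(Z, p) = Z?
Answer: 1584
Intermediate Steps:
V(l) = 2 + 2*l
E = -4 (E = 2 + 2*(-3) = 2 - 6 = -4)
-22*E*18 = -22*(-4)*18 = 88*18 = 1584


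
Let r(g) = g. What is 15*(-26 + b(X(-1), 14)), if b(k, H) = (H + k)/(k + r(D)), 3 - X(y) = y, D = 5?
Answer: -360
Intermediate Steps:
X(y) = 3 - y
b(k, H) = (H + k)/(5 + k) (b(k, H) = (H + k)/(k + 5) = (H + k)/(5 + k))
15*(-26 + b(X(-1), 14)) = 15*(-26 + (14 + (3 - 1*(-1)))/(5 + (3 - 1*(-1)))) = 15*(-26 + (14 + (3 + 1))/(5 + (3 + 1))) = 15*(-26 + (14 + 4)/(5 + 4)) = 15*(-26 + 18/9) = 15*(-26 + (⅑)*18) = 15*(-26 + 2) = 15*(-24) = -360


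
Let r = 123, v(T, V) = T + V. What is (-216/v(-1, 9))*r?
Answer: -3321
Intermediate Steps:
(-216/v(-1, 9))*r = -216/(-1 + 9)*123 = -216/8*123 = -216*⅛*123 = -27*123 = -3321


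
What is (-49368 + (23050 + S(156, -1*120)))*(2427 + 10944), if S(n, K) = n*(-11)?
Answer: -374842614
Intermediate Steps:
S(n, K) = -11*n
(-49368 + (23050 + S(156, -1*120)))*(2427 + 10944) = (-49368 + (23050 - 11*156))*(2427 + 10944) = (-49368 + (23050 - 1716))*13371 = (-49368 + 21334)*13371 = -28034*13371 = -374842614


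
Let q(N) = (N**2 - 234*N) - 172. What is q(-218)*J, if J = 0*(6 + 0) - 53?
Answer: -5213292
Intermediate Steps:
q(N) = -172 + N**2 - 234*N
J = -53 (J = 0*6 - 53 = 0 - 53 = -53)
q(-218)*J = (-172 + (-218)**2 - 234*(-218))*(-53) = (-172 + 47524 + 51012)*(-53) = 98364*(-53) = -5213292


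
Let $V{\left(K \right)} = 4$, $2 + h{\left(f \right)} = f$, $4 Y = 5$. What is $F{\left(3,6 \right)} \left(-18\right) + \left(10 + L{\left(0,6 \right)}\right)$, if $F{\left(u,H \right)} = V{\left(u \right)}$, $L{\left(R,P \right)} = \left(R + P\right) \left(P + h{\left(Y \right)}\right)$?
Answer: $- \frac{61}{2} \approx -30.5$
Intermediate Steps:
$Y = \frac{5}{4}$ ($Y = \frac{1}{4} \cdot 5 = \frac{5}{4} \approx 1.25$)
$h{\left(f \right)} = -2 + f$
$L{\left(R,P \right)} = \left(- \frac{3}{4} + P\right) \left(P + R\right)$ ($L{\left(R,P \right)} = \left(R + P\right) \left(P + \left(-2 + \frac{5}{4}\right)\right) = \left(P + R\right) \left(P - \frac{3}{4}\right) = \left(P + R\right) \left(- \frac{3}{4} + P\right) = \left(- \frac{3}{4} + P\right) \left(P + R\right)$)
$F{\left(u,H \right)} = 4$
$F{\left(3,6 \right)} \left(-18\right) + \left(10 + L{\left(0,6 \right)}\right) = 4 \left(-18\right) + \left(10 + \left(6^{2} - \frac{9}{2} - 0 + 6 \cdot 0\right)\right) = -72 + \left(10 + \left(36 - \frac{9}{2} + 0 + 0\right)\right) = -72 + \left(10 + \frac{63}{2}\right) = -72 + \frac{83}{2} = - \frac{61}{2}$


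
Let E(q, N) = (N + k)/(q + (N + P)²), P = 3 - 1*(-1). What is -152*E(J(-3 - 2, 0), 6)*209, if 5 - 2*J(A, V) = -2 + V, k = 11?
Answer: -1080112/207 ≈ -5217.9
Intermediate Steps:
P = 4 (P = 3 + 1 = 4)
J(A, V) = 7/2 - V/2 (J(A, V) = 5/2 - (-2 + V)/2 = 5/2 + (1 - V/2) = 7/2 - V/2)
E(q, N) = (11 + N)/(q + (4 + N)²) (E(q, N) = (N + 11)/(q + (N + 4)²) = (11 + N)/(q + (4 + N)²))
-152*E(J(-3 - 2, 0), 6)*209 = -152*(11 + 6)/((7/2 - ½*0) + (4 + 6)²)*209 = -152*17/((7/2 + 0) + 10²)*209 = -152*17/(7/2 + 100)*209 = -152*17/207/2*209 = -304*17/207*209 = -152*34/207*209 = -5168/207*209 = -1080112/207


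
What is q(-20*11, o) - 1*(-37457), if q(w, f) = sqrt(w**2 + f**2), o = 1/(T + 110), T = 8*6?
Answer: 37457 + sqrt(1208257601)/158 ≈ 37677.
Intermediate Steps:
T = 48
o = 1/158 (o = 1/(48 + 110) = 1/158 ≈ 0.0063291)
q(w, f) = sqrt(f**2 + w**2)
q(-20*11, o) - 1*(-37457) = sqrt((1/158)**2 + (-20*11)**2) - 1*(-37457) = sqrt(1/24964 + (-220)**2) + 37457 = sqrt(1/24964 + 48400) + 37457 = sqrt(1208257601/24964) + 37457 = sqrt(1208257601)/158 + 37457 = 37457 + sqrt(1208257601)/158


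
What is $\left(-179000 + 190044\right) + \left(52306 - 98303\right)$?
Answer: $-34953$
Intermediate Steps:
$\left(-179000 + 190044\right) + \left(52306 - 98303\right) = 11044 + \left(52306 - 98303\right) = 11044 - 45997 = -34953$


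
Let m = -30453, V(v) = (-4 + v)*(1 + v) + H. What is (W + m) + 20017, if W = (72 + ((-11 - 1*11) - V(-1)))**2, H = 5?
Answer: -8411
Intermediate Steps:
V(v) = 5 + (1 + v)*(-4 + v) (V(v) = (-4 + v)*(1 + v) + 5 = (1 + v)*(-4 + v) + 5 = 5 + (1 + v)*(-4 + v))
W = 2025 (W = (72 + ((-11 - 1*11) - (1 + (-1)**2 - 3*(-1))))**2 = (72 + ((-11 - 11) - (1 + 1 + 3)))**2 = (72 + (-22 - 1*5))**2 = (72 + (-22 - 5))**2 = (72 - 27)**2 = 45**2 = 2025)
(W + m) + 20017 = (2025 - 30453) + 20017 = -28428 + 20017 = -8411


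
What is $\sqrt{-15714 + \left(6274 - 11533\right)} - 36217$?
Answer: $-36217 + i \sqrt{20973} \approx -36217.0 + 144.82 i$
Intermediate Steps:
$\sqrt{-15714 + \left(6274 - 11533\right)} - 36217 = \sqrt{-15714 - 5259} - 36217 = \sqrt{-20973} - 36217 = i \sqrt{20973} - 36217 = -36217 + i \sqrt{20973}$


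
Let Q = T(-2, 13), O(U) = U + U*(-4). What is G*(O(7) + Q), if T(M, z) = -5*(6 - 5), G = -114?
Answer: 2964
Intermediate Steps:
O(U) = -3*U (O(U) = U - 4*U = -3*U)
T(M, z) = -5 (T(M, z) = -5*1 = -5)
Q = -5
G*(O(7) + Q) = -114*(-3*7 - 5) = -114*(-21 - 5) = -114*(-26) = 2964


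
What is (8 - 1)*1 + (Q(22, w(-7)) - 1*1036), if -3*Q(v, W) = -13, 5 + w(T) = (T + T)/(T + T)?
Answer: -3074/3 ≈ -1024.7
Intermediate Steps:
w(T) = -4 (w(T) = -5 + (T + T)/(T + T) = -5 + (2*T)/((2*T)) = -5 + (2*T)*(1/(2*T)) = -5 + 1 = -4)
Q(v, W) = 13/3 (Q(v, W) = -⅓*(-13) = 13/3)
(8 - 1)*1 + (Q(22, w(-7)) - 1*1036) = (8 - 1)*1 + (13/3 - 1*1036) = 7*1 + (13/3 - 1036) = 7 - 3095/3 = -3074/3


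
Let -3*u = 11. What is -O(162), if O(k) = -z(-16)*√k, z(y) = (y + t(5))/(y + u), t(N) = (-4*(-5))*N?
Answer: -2268*√2/59 ≈ -54.363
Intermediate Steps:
t(N) = 20*N
u = -11/3 (u = -⅓*11 = -11/3 ≈ -3.6667)
z(y) = (100 + y)/(-11/3 + y) (z(y) = (y + 20*5)/(y - 11/3) = (y + 100)/(-11/3 + y) = (100 + y)/(-11/3 + y))
O(k) = 252*√k/59 (O(k) = -3*(100 - 16)/(-11 + 3*(-16))*√k = -3*84/(-11 - 48)*√k = -3*84/(-59)*√k = -3*(-1/59)*84*√k = -(-252)*√k/59 = 252*√k/59)
-O(162) = -252*√162/59 = -252*9*√2/59 = -2268*√2/59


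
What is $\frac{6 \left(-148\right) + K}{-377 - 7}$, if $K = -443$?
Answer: $\frac{1331}{384} \approx 3.4661$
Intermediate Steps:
$\frac{6 \left(-148\right) + K}{-377 - 7} = \frac{6 \left(-148\right) - 443}{-377 - 7} = \frac{-888 - 443}{-384} = \left(-1331\right) \left(- \frac{1}{384}\right) = \frac{1331}{384}$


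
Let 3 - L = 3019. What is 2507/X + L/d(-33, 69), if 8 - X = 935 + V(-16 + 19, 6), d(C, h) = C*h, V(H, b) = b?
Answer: -964837/708147 ≈ -1.3625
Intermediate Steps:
L = -3016 (L = 3 - 1*3019 = 3 - 3019 = -3016)
X = -933 (X = 8 - (935 + 6) = 8 - 1*941 = 8 - 941 = -933)
2507/X + L/d(-33, 69) = 2507/(-933) - 3016/((-33*69)) = 2507*(-1/933) - 3016/(-2277) = -2507/933 - 3016*(-1/2277) = -2507/933 + 3016/2277 = -964837/708147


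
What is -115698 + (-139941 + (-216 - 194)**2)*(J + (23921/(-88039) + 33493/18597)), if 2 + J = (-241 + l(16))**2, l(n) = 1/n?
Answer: 685093304370236264317/419138888448 ≈ 1.6345e+9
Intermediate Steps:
J = 14860513/256 (J = -2 + (-241 + 1/16)**2 = -2 + (-3855/16)**2 = -2 + 14861025/256 = 14860513/256 ≈ 58049.)
-115698 + (-139941 + (-216 - 194)**2)*(J + (23921/(-88039) + 33493/18597)) = -115698 + (-139941 + (-216 - 194)**2)*(14860513/256 + (23921/(-88039) + 33493/18597)) = -115698 + (-139941 + (-410)**2)*(14860513/256 + (23921*(-1/88039) + 33493*(1/18597))) = -115698 + (-139941 + 168100)*(14860513/256 + (-23921/88039 + 33493/18597)) = -115698 + 28159*(14860513/256 + 2503831390/1637261283) = -115698 + 28159*(24331183561254019/419138888448) = -115698 + 685141797901351921021/419138888448 = 685093304370236264317/419138888448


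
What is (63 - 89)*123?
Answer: -3198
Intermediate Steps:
(63 - 89)*123 = -26*123 = -3198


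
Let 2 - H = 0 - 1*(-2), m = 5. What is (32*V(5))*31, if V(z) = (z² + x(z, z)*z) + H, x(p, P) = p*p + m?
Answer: 173600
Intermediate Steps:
x(p, P) = 5 + p² (x(p, P) = p*p + 5 = p² + 5 = 5 + p²)
H = 0 (H = 2 - (0 - 1*(-2)) = 2 - (0 + 2) = 2 - 1*2 = 2 - 2 = 0)
V(z) = z² + z*(5 + z²) (V(z) = (z² + (5 + z²)*z) + 0 = (z² + z*(5 + z²)) + 0 = z² + z*(5 + z²))
(32*V(5))*31 = (32*(5*(5 + 5 + 5²)))*31 = (32*(5*(5 + 5 + 25)))*31 = (32*(5*35))*31 = (32*175)*31 = 5600*31 = 173600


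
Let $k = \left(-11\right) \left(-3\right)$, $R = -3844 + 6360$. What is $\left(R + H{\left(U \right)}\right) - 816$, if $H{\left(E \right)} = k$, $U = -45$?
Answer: $1733$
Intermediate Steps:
$R = 2516$
$k = 33$
$H{\left(E \right)} = 33$
$\left(R + H{\left(U \right)}\right) - 816 = \left(2516 + 33\right) - 816 = 2549 - 816 = 1733$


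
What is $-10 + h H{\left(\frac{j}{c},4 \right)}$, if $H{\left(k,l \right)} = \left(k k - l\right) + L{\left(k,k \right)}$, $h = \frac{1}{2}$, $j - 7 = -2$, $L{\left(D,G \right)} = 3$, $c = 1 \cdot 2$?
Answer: $- \frac{59}{8} \approx -7.375$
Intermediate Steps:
$c = 2$
$j = 5$ ($j = 7 - 2 = 5$)
$h = \frac{1}{2} \approx 0.5$
$H{\left(k,l \right)} = 3 + k^{2} - l$ ($H{\left(k,l \right)} = \left(k k - l\right) + 3 = \left(k^{2} - l\right) + 3 = 3 + k^{2} - l$)
$-10 + h H{\left(\frac{j}{c},4 \right)} = -10 + \frac{3 + \left(\frac{5}{2}\right)^{2} - 4}{2} = -10 + \frac{3 + \frac{25}{4} - 4}{2} = -10 + \frac{1}{2} \cdot \frac{21}{4} = -10 + \frac{21}{8} = - \frac{59}{8}$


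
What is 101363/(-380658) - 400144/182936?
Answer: -21357619565/8704506486 ≈ -2.4536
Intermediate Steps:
101363/(-380658) - 400144/182936 = 101363*(-1/380658) - 400144*1/182936 = -101363/380658 - 50018/22867 = -21357619565/8704506486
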